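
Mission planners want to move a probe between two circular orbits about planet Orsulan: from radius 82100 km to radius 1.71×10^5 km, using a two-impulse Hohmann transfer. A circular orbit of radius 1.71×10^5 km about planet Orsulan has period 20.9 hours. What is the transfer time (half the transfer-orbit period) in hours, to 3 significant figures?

t = 6.65 hours

From Kepler's third law T² = 4π²r³/μ at r = 1.71×10^5 km, T = 20.9 hours = 20.9 × 3600 s = 75240 s: μ = 4π²r³/T² = 3.48699×10^7 km³/s².
The Hohmann ellipse has a_t = (r₁ + r₂)/2 = 1.2655×10^5 km.
Transfer time t = π√(a_t³/μ) = π√((1.2655×10^5)³ / 3.48699×10^7) = 23950 s.
Converting: 23950 s ÷ 3600 s/hour = 6.65 hours.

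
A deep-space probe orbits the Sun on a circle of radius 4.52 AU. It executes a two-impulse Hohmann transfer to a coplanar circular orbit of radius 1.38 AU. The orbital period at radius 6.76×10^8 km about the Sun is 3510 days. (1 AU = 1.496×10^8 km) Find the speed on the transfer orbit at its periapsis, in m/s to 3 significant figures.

From Kepler's third law T² = 4π²r³/μ at r = 6.76×10^8 km, T = 3510 days = 3510 × 86400 s = 3.03264×10^8 s: μ = 4π²r³/T² = 1.32604×10^11 km³/s².
In km: r₁ = 4.52 × 1.496×10^8 = 6.76192×10^8 km; r₂ = 1.38 × 1.496×10^8 = 2.06448×10^8 km.
The Hohmann ellipse has a_t = (r₁ + r₂)/2 = 4.4132×10^8 km.
At periapsis, r = 2.06448×10^8 km.
Vis-viva: v = √[μ(2/r − 1/a_t)] = √[1.32604×10^11 × (2/2.06448×10^8 − 1/4.4132×10^8)] = 31.37 km/s.

v = 31400 m/s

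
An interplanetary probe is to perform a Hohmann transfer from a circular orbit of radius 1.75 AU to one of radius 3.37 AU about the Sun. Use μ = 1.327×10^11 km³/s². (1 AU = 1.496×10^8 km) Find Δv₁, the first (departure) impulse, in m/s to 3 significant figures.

Δv₁ = 3320 m/s

In km: r₁ = 1.75 × 1.496×10^8 = 2.618×10^8 km; r₂ = 3.37 × 1.496×10^8 = 5.04152×10^8 km.
Transfer-ellipse semi-major axis a_t = (r₁ + r₂)/2 = (2.618×10^8 + 5.04152×10^8)/2 = 3.82976×10^8 km.
Circular speed at r = 2.618×10^8 km: v_c = √(μ/r) = 22.514 km/s.
Vis-viva on the transfer ellipse at r = 2.618×10^8 km gives v_t = √[μ(2/r − 1/a_t)] = 25.831 km/s.
Δv₁ = |v_t − v_c| = |25.831 − 22.514| = 3.317 km/s.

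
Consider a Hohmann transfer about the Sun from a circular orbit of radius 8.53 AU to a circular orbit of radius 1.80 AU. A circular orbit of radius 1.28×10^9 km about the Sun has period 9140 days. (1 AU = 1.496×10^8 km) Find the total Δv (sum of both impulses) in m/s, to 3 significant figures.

From Kepler's third law T² = 4π²r³/μ at r = 1.28×10^9 km, T = 9140 days = 9140 × 86400 s = 7.89696×10^8 s: μ = 4π²r³/T² = 1.32761×10^11 km³/s².
In km: r₁ = 8.53 × 1.496×10^8 = 1.276088×10^9 km; r₂ = 1.80 × 1.496×10^8 = 2.6928×10^8 km.
The Hohmann ellipse has a_t = (r₁ + r₂)/2 = 7.72684×10^8 km.
At r₁ the circular-orbit speed is v₁ = √(μ/r₁) = 10.19987 km/s.
On the transfer ellipse at r₁, v² = μ(2/r − 1/a) gives v_a = √[μ(2/r₁ − 1/a_t)] = 6.021375 km/s.
First burn Δv₁ = |v_a − v₁| = 4.178 km/s.
At r₂, v₂ = √(μ/r₂) = 22.204 km/s.
Transfer-orbit speed at r₂: v_p = √[μ(2/r₂ − 1/a_t)] = 28.535 km/s.
Second burn Δv₂ = |v₂ − v_p| = 6.331 km/s.
Δv = Δv₁ + Δv₂ = 4.178 + 6.331 = 10.51 km/s.

Δv = 10500 m/s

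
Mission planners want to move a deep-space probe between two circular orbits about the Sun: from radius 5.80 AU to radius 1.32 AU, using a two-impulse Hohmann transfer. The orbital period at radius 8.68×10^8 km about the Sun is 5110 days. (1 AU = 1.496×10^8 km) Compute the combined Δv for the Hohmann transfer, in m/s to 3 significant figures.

From Kepler's third law T² = 4π²r³/μ at r = 8.68×10^8 km, T = 5110 days = 5110 × 86400 s = 4.41504×10^8 s: μ = 4π²r³/T² = 1.32449×10^11 km³/s².
In km: r₁ = 5.80 × 1.496×10^8 = 8.6768×10^8 km; r₂ = 1.32 × 1.496×10^8 = 1.97472×10^8 km.
The Hohmann ellipse has a_t = (r₁ + r₂)/2 = 5.32576×10^8 km.
At r₁ the circular-orbit speed is v₁ = √(μ/r₁) = 12.355 km/s.
On the transfer ellipse at r₁, v² = μ(2/r − 1/a) gives v_a = √[μ(2/r₁ − 1/a_t)] = 7.5233 km/s.
First burn Δv₁ = |v_a − v₁| = 4.832 km/s.
At r₂, v₂ = √(μ/r₂) = 25.89835 km/s.
Transfer-orbit speed at r₂: v_p = √[μ(2/r₂ − 1/a_t)] = 33.05682 km/s.
Second burn Δv₂ = |v₂ − v_p| = 7.158 km/s.
Δv = Δv₁ + Δv₂ = 4.832 + 7.158 = 11.99 km/s.

Δv = 12000 m/s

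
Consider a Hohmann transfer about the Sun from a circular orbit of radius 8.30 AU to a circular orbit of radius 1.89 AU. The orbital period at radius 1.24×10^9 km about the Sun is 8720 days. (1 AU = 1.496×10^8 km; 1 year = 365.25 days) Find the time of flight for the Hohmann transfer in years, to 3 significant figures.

t = 5.75 years

From Kepler's third law T² = 4π²r³/μ at r = 1.24×10^9 km, T = 8720 days = 8720 × 86400 s = 7.53408×10^8 s: μ = 4π²r³/T² = 1.32606×10^11 km³/s².
In km: r₁ = 8.30 × 1.496×10^8 = 1.24168×10^9 km; r₂ = 1.89 × 1.496×10^8 = 2.82744×10^8 km.
Semi-major axis of the transfer orbit: a_t = (1.24168×10^9 + 2.82744×10^8)/2 = 7.62212×10^8 km.
Half the transfer-orbit period gives t = π√(a_t³/μ) = 1.815×10^8 s.
Converting: 1.815×10^8 s ÷ 3.15576×10^7 s/year (365.25 × 86400) = 5.75 years.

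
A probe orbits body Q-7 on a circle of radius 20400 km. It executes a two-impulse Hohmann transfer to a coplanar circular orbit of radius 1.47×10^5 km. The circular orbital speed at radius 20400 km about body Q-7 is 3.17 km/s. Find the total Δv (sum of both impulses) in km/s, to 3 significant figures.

Δv = 1.63 km/s

From the circular-orbit relation v² = μ/r at r = 20400 km: μ = v²r = (3.17)² × 20400 = 2.04998×10^5 km³/s².
Transfer-ellipse semi-major axis a_t = (r₁ + r₂)/2 = (20400 + 1.470×10^5)/2 = 83700 km.
Circular speed at r₁: v₁ = √(μ/r₁) = √(2.04998×10^5/20400) = 3.170 km/s.
Transfer-orbit speed at r₁ (vis-viva): v_p = √[μ(2/r₁ − 1/a_t)] = 4.201 km/s.
First burn Δv₁ = |v_p − v₁| = 1.031 km/s.
Circular speed at r₂: v₂ = √(μ/r₂) = 1.1809 km/s.
Transfer-orbit speed at r₂: v_a = √[μ(2/r₂ − 1/a_t)] = 0.58300 km/s.
Second burn Δv₂ = |v₂ − v_a| = 0.5979 km/s.
Δv = Δv₁ + Δv₂ = 1.031 + 0.5979 = 1.629 km/s.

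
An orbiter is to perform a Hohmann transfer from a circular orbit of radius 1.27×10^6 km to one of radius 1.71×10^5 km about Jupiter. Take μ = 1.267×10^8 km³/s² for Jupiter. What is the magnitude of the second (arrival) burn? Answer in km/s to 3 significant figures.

Δv₂ = 8.92 km/s

Semi-major axis of the transfer orbit: a_t = (1.270×10^6 + 1.710×10^5)/2 = 7.205×10^5 km.
On the circular orbit at r = 1.710×10^5 km, v_c = √(μ/r) = 27.220 km/s.
Vis-viva on the transfer ellipse at r = 1.710×10^5 km gives v_t = √[μ(2/r − 1/a_t)] = 36.139 km/s.
Δv₂ = |v_t − v_c| = |36.139 − 27.220| = 8.919 km/s.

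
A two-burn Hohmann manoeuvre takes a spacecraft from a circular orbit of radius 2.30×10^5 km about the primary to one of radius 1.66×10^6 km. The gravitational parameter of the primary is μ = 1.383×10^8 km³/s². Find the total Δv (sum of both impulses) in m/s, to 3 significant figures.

Transfer-ellipse semi-major axis a_t = (r₁ + r₂)/2 = (2.300×10^5 + 1.660×10^6)/2 = 9.450×10^5 km.
Circular speed at r₁: v₁ = √(μ/r₁) = √(1.383×10^8/2.300×10^5) = 24.5215 km/s.
On the transfer ellipse at r₁, vis-viva equation gives v_p = √[μ(2/r₁ − 1/a_t)] = 32.5001 km/s.
First burn Δv₁ = |v_p − v₁| = 7.979 km/s.
Circular speed at r₂: v₂ = √(μ/r₂) = 9.128 km/s.
Transfer-orbit speed at r₂: v_a = √[μ(2/r₂ − 1/a_t)] = 4.503 km/s.
Second burn Δv₂ = |v₂ − v_a| = 4.625 km/s.
Δv = Δv₁ + Δv₂ = 7.979 + 4.625 = 12.60 km/s.

Δv = 12600 m/s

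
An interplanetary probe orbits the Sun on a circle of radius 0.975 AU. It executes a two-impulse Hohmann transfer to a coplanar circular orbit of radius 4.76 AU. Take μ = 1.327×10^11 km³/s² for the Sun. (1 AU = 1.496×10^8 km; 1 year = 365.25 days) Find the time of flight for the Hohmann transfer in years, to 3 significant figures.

In km: r₁ = 0.975 × 1.496×10^8 = 1.4586×10^8 km; r₂ = 4.76 × 1.496×10^8 = 7.12096×10^8 km.
Semi-major axis of the transfer orbit: a_t = (1.4586×10^8 + 7.12096×10^8)/2 = 4.28978×10^8 km.
By Kepler's third law the transfer-orbit period is T = 2π√(a_t³/μ), so t = T/2 = 7.662×10^7 s.
Converting: 7.662×10^7 s ÷ 3.15576×10^7 s/year (365.25 × 86400) = 2.43 years.

t = 2.43 years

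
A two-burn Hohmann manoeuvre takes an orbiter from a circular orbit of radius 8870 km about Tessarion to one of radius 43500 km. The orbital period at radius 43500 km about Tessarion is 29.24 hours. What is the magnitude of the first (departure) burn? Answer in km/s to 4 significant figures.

From Kepler's third law T² = 4π²r³/μ at r = 43500 km, T = 29.24 hours = 29.24 × 3600 s = 1.05264×10^5 s: μ = 4π²r³/T² = 2.93270×10^5 km³/s².
Semi-major axis of the transfer orbit: a_t = (8870 + 43500)/2 = 26185 km.
Circular speed at r = 8870 km: v_c = √(μ/r) = 5.750 km/s.
Transfer-orbit speed at the same r (vis-viva, a = a_t): v_t = √[μ(2/r − 1/a_t)] = 7.411 km/s.
Δv₁ = |v_t − v_c| = |7.411 − 5.750| = 1.661 km/s.

Δv₁ = 1.661 km/s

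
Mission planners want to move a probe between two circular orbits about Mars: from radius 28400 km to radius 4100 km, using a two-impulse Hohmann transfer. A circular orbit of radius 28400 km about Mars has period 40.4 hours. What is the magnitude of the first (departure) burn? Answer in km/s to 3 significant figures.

From Kepler's third law T² = 4π²r³/μ at r = 28400 km, T = 40.4 hours = 40.4 × 3600 s = 1.4544×10^5 s: μ = 4π²r³/T² = 42751.1 km³/s².
Transfer-ellipse semi-major axis a_t = (r₁ + r₂)/2 = (28400 + 4100)/2 = 16250 km.
On the circular orbit at r = 28400 km, v_c = √(μ/r) = 1.2269 km/s.
Transfer-orbit speed at the same r (vis-viva, a = a_t): v_t = √[μ(2/r − 1/a_t)] = 0.61628 km/s.
Δv₁ = |v_t − v_c| = |0.61628 − 1.2269| = 0.6106 km/s.

Δv₁ = 0.611 km/s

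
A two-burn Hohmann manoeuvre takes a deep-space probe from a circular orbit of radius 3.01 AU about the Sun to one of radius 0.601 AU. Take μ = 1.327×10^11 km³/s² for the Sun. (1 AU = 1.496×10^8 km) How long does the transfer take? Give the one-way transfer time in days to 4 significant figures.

In km: r₁ = 3.01 × 1.496×10^8 = 4.50296×10^8 km; r₂ = 0.601 × 1.496×10^8 = 8.99096×10^7 km.
Transfer-ellipse semi-major axis a_t = (r₁ + r₂)/2 = (4.50296×10^8 + 8.99096×10^7)/2 = 2.701028×10^8 km.
Half the transfer-orbit period gives t = π√(a_t³/μ) = 3.828×10^7 s.
Converting: 3.828×10^7 s ÷ 86400 s/day = 443.1 days.

t = 443.1 days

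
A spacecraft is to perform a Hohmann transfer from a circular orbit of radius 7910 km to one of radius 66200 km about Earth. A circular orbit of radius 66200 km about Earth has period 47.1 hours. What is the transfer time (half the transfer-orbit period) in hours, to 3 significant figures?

From Kepler's third law T² = 4π²r³/μ at r = 66200 km, T = 47.1 hours = 47.1 × 3600 s = 1.6956×10^5 s: μ = 4π²r³/T² = 3.98370×10^5 km³/s².
The Hohmann ellipse has a_t = (r₁ + r₂)/2 = 37055 km.
Half the transfer-orbit period gives t = π√(a_t³/μ) = 35500 s.
Converting: 35500 s ÷ 3600 s/hour = 9.86 hours.

t = 9.86 hours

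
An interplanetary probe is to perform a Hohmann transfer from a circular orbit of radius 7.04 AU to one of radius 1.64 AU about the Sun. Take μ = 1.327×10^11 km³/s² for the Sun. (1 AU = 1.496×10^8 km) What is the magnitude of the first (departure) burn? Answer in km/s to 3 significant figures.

Δv₁ = 4.32 km/s

In km: r₁ = 7.04 × 1.496×10^8 = 1.053184×10^9 km; r₂ = 1.64 × 1.496×10^8 = 2.45344×10^8 km.
Semi-major axis of the transfer orbit: a_t = (1.053184×10^9 + 2.45344×10^8)/2 = 6.49264×10^8 km.
On the circular orbit at r = 1.053184×10^9 km, v_c = √(μ/r) = 11.225 km/s.
Transfer-orbit speed at the same r (vis-viva, a = a_t): v_t = √[μ(2/r − 1/a_t)] = 6.9002 km/s.
Δv₁ = |v_t − v_c| = |6.9002 − 11.225| = 4.325 km/s.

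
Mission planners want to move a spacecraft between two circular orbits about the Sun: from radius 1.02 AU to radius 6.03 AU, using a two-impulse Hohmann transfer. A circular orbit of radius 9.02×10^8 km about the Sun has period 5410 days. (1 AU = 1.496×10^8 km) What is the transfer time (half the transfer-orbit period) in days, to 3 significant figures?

t = 1210 days

From Kepler's third law T² = 4π²r³/μ at r = 9.02×10^8 km, T = 5410 days = 5410 × 86400 s = 4.67424×10^8 s: μ = 4π²r³/T² = 1.32604×10^11 km³/s².
In km: r₁ = 1.02 × 1.496×10^8 = 1.52592×10^8 km; r₂ = 6.03 × 1.496×10^8 = 9.02088×10^8 km.
Semi-major axis of the transfer orbit: a_t = (1.52592×10^8 + 9.02088×10^8)/2 = 5.2734×10^8 km.
Half the transfer-orbit period gives t = π√(a_t³/μ) = 1.045×10^8 s.
Converting: 1.045×10^8 s ÷ 86400 s/day = 1210 days.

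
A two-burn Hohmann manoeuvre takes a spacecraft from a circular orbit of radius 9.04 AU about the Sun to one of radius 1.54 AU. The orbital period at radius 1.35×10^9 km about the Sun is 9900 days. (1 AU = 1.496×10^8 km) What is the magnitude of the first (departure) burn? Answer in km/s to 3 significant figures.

Δv₁ = 4.56 km/s

From Kepler's third law T² = 4π²r³/μ at r = 1.35×10^9 km, T = 9900 days = 9900 × 86400 s = 8.5536×10^8 s: μ = 4π²r³/T² = 1.32759×10^11 km³/s².
In km: r₁ = 9.04 × 1.496×10^8 = 1.352384×10^9 km; r₂ = 1.54 × 1.496×10^8 = 2.30384×10^8 km.
Semi-major axis of the transfer orbit: a_t = (1.352384×10^9 + 2.30384×10^8)/2 = 7.91384×10^8 km.
On the circular orbit at r = 1.352384×10^9 km, v_c = √(μ/r) = 9.908 km/s.
Vis-viva on the transfer ellipse at r = 1.352384×10^9 km gives v_t = √[μ(2/r − 1/a_t)] = 5.346 km/s.
Δv₁ = |v_t − v_c| = |5.346 − 9.908| = 4.562 km/s.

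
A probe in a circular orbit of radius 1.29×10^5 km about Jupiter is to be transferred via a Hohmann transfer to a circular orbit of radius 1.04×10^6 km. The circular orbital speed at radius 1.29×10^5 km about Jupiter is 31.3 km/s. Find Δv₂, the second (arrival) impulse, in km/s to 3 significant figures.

Δv₂ = 5.84 km/s

From the circular-orbit relation v² = μ/r at r = 1.29×10^5 km: μ = v²r = (31.3)² × 1.29×10^5 = 1.26380×10^8 km³/s².
Transfer-ellipse semi-major axis a_t = (r₁ + r₂)/2 = (1.290×10^5 + 1.040×10^6)/2 = 5.845×10^5 km.
Circular speed at r = 1.040×10^6 km: v_c = √(μ/r) = 11.024 km/s.
Transfer-orbit speed at the same r (vis-viva, a = a_t): v_t = √[μ(2/r − 1/a_t)] = 5.1788 km/s.
Δv₂ = |v_t − v_c| = |5.1788 − 11.024| = 5.845 km/s.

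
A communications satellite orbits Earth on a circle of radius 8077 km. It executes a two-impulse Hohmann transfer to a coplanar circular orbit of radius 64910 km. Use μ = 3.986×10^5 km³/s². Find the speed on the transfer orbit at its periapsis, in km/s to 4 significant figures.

The Hohmann ellipse has a_t = (r₁ + r₂)/2 = 36493.5 km.
At periapsis, r = 8077 km.
Vis-viva: v = √[μ(2/r − 1/a_t)] = √[3.986×10^5 × (2/8077 − 1/36493.5)] = 9.369 km/s.

v = 9.369 km/s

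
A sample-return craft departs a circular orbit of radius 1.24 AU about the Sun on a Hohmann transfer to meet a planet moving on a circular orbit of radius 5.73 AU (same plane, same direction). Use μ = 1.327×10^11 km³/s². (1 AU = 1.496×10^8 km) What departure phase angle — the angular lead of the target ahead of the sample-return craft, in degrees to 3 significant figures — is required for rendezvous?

In km: r₁ = 1.24 × 1.496×10^8 = 1.85504×10^8 km; r₂ = 5.73 × 1.496×10^8 = 8.57208×10^8 km.
Transfer-ellipse semi-major axis a_t = (r₁ + r₂)/2 = (1.85504×10^8 + 8.57208×10^8)/2 = 5.21356×10^8 km.
Transfer time t = π√(a_t³/μ) = 1.0266×10^8 s.
The target's mean motion on its circular orbit is ω₂ = √(μ/r₂³) = 1.4515×10^-8 rad/s.
Angle swept by the target during transfer: ω₂·t = 1.4901 rad = 85.38°.
Arrival is 180° from departure on the ellipse, so φ = 180° − 85.38° = 94.6°.

φ = 94.6°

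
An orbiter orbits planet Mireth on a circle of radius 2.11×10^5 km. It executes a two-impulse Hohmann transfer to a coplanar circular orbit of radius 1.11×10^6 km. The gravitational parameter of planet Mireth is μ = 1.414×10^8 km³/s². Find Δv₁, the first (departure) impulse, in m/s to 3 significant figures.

Δv₁ = 7670 m/s

The Hohmann ellipse has a_t = (r₁ + r₂)/2 = 6.605×10^5 km.
Circular speed at r = 2.110×10^5 km: v_c = √(μ/r) = 25.887 km/s.
Vis-viva on the transfer ellipse at r = 2.110×10^5 km gives v_t = √[μ(2/r − 1/a_t)] = 33.559 km/s.
Δv₁ = |v_t − v_c| = |33.559 − 25.887| = 7.672 km/s.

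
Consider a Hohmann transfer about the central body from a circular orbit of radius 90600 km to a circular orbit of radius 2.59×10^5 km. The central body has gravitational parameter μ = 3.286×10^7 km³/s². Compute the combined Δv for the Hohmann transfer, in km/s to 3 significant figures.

Δv = 7.29 km/s

The Hohmann ellipse has a_t = (r₁ + r₂)/2 = 1.748×10^5 km.
At r₁ the circular-orbit speed is v₁ = √(μ/r₁) = 19.045 km/s.
On the transfer ellipse at r₁, vis-viva gives v_p = √[μ(2/r₁ − 1/a_t)] = 23.182 km/s.
First burn Δv₁ = |v_p − v₁| = 4.137 km/s.
Circular speed at r₂: v₂ = √(μ/r₂) = 11.264 km/s.
Transfer-orbit speed at r₂: v_a = √[μ(2/r₂ − 1/a_t)] = 8.1092 km/s.
Second burn Δv₂ = |v₂ − v_a| = 3.155 km/s.
Δv = Δv₁ + Δv₂ = 4.137 + 3.155 = 7.292 km/s.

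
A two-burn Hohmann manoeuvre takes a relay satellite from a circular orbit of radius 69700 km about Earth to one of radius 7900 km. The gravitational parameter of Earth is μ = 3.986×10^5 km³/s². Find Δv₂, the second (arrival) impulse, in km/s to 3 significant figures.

Transfer-ellipse semi-major axis a_t = (r₁ + r₂)/2 = (69700 + 7900)/2 = 38800 km.
Circular speed at r = 7900 km: v_c = √(μ/r) = 7.103 km/s.
Transfer-orbit speed at the same r (vis-viva, a = a_t): v_t = √[μ(2/r − 1/a_t)] = 9.520 km/s.
Δv₂ = |v_t − v_c| = |9.520 − 7.103| = 2.417 km/s.

Δv₂ = 2.42 km/s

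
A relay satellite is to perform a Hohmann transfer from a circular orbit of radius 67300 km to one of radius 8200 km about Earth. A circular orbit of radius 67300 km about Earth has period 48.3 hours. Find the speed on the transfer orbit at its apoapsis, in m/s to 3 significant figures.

From Kepler's third law T² = 4π²r³/μ at r = 67300 km, T = 48.3 hours = 48.3 × 3600 s = 1.7388×10^5 s: μ = 4π²r³/T² = 3.98021×10^5 km³/s².
Transfer-ellipse semi-major axis a_t = (r₁ + r₂)/2 = (67300 + 8200)/2 = 37750 km.
The apoapsis of the transfer ellipse is at r = 67300 km.
From the vis-viva equation, v = √[μ(2/r − 1/a_t)] = 1.133 km/s.

v = 1130 m/s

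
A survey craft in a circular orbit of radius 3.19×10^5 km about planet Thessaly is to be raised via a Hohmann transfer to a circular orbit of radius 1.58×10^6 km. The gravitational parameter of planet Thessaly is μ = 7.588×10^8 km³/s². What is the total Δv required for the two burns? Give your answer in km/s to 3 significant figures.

Δv = 23.4 km/s

Transfer-ellipse semi-major axis a_t = (r₁ + r₂)/2 = (3.190×10^5 + 1.580×10^6)/2 = 9.495×10^5 km.
Circular speed at r₁: v₁ = √(μ/r₁) = √(7.588×10^8/3.190×10^5) = 48.77 km/s.
On the transfer ellipse at r₁, v² = μ(2/r − 1/a) gives v_p = √[μ(2/r₁ − 1/a_t)] = 62.91 km/s.
First burn Δv₁ = |v_p − v₁| = 14.14 km/s.
Circular speed at r₂: v₂ = √(μ/r₂) = 21.9147 km/s.
Transfer-orbit speed at r₂: v_a = √[μ(2/r₂ − 1/a_t)] = 12.7023 km/s.
Second burn Δv₂ = |v₂ − v_a| = 9.212 km/s.
Δv = Δv₁ + Δv₂ = 14.14 + 9.212 = 23.35 km/s.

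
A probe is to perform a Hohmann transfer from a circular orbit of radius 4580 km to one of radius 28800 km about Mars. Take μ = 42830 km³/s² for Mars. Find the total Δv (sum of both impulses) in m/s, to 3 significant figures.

Δv = 1540 m/s

Transfer-ellipse semi-major axis a_t = (r₁ + r₂)/2 = (4580 + 28800)/2 = 16690 km.
At r₁ the circular-orbit speed is v₁ = √(μ/r₁) = 3.058 km/s.
On the transfer ellipse at r₁, v² = μ(2/r − 1/a) gives v_p = √[μ(2/r₁ − 1/a_t)] = 4.017 km/s.
First burn Δv₁ = |v_p − v₁| = 0.9590 km/s.
At r₂, v₂ = √(μ/r₂) = 1.2195 km/s.
Transfer-orbit speed at r₂: v_a = √[μ(2/r₂ − 1/a_t)] = 0.63883 km/s.
Second burn Δv₂ = |v₂ − v_a| = 0.5807 km/s.
Δv = Δv₁ + Δv₂ = 0.9590 + 0.5807 = 1.540 km/s.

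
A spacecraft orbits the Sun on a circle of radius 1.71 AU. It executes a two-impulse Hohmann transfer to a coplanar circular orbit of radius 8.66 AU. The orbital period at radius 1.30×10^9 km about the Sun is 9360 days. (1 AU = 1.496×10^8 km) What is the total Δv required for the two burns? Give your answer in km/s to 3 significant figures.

From Kepler's third law T² = 4π²r³/μ at r = 1.30×10^9 km, T = 9360 days = 9360 × 86400 s = 8.08704×10^8 s: μ = 4π²r³/T² = 1.32620×10^11 km³/s².
In km: r₁ = 1.71 × 1.496×10^8 = 2.55816×10^8 km; r₂ = 8.66 × 1.496×10^8 = 1.295536×10^9 km.
Transfer-ellipse semi-major axis a_t = (r₁ + r₂)/2 = (2.55816×10^8 + 1.295536×10^9)/2 = 7.75676×10^8 km.
At r₁ the circular-orbit speed is v₁ = √(μ/r₁) = 22.769 km/s.
Transfer-orbit speed at r₁ (vis-viva): v_p = √[μ(2/r₁ − 1/a_t)] = 29.426 km/s.
First burn Δv₁ = |v_p − v₁| = 6.657 km/s.
At r₂, v₂ = √(μ/r₂) = 10.1177 km/s.
Transfer-orbit speed at r₂: v_a = √[μ(2/r₂ − 1/a_t)] = 5.81038 km/s.
Second burn Δv₂ = |v₂ − v_a| = 4.307 km/s.
Δv = Δv₁ + Δv₂ = 6.657 + 4.307 = 10.96 km/s.

Δv = 11.0 km/s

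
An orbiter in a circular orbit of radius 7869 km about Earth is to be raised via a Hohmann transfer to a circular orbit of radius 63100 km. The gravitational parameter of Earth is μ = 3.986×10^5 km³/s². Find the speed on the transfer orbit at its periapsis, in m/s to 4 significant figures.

The Hohmann ellipse has a_t = (r₁ + r₂)/2 = 35484.5 km.
The periapsis of the transfer ellipse is at r = 7869 km.
Applying v² = μ(2/r − 1/a_t): v = 9.491 km/s.

v = 9491 m/s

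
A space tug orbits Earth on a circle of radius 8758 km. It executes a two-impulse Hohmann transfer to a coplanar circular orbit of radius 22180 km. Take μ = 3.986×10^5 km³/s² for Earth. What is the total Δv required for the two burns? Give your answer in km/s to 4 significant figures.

Δv = 2.381 km/s

Transfer-ellipse semi-major axis a_t = (r₁ + r₂)/2 = (8758 + 22180)/2 = 15469 km.
At r₁ the circular-orbit speed is v₁ = √(μ/r₁) = 6.746 km/s.
On the transfer ellipse at r₁, v² = μ(2/r − 1/a) gives v_p = √[μ(2/r₁ − 1/a_t)] = 8.078 km/s.
First burn Δv₁ = |v_p − v₁| = 1.332 km/s.
At r₂, v₂ = √(μ/r₂) = 4.239 km/s.
Transfer-orbit speed at r₂: v_a = √[μ(2/r₂ − 1/a_t)] = 3.190 km/s.
Second burn Δv₂ = |v₂ − v_a| = 1.049 km/s.
Total Δv = Δv₁ + Δv₂ = 2.381 km/s.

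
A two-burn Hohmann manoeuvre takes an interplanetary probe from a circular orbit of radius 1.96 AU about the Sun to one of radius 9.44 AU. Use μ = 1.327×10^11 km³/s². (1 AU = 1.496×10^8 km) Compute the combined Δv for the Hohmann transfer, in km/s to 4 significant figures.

Δv = 10.11 km/s

In km: r₁ = 1.96 × 1.496×10^8 = 2.93216×10^8 km; r₂ = 9.44 × 1.496×10^8 = 1.412224×10^9 km.
Semi-major axis of the transfer orbit: a_t = (2.93216×10^8 + 1.412224×10^9)/2 = 8.5272×10^8 km.
Circular speed at r₁: v₁ = √(μ/r₁) = √(1.327×10^11/2.93216×10^8) = 21.2736 km/s.
Transfer-orbit speed at r₁ (vis-viva): v_p = √[μ(2/r₁ − 1/a_t)] = 27.3773 km/s.
First burn Δv₁ = |v_p − v₁| = 6.104 km/s.
Circular speed at r₂: v₂ = √(μ/r₂) = 9.6936 km/s.
Transfer-orbit speed at r₂: v_a = √[μ(2/r₂ − 1/a_t)] = 5.6843 km/s.
Second burn Δv₂ = |v₂ − v_a| = 4.009 km/s.
Total Δv = Δv₁ + Δv₂ = 10.11 km/s.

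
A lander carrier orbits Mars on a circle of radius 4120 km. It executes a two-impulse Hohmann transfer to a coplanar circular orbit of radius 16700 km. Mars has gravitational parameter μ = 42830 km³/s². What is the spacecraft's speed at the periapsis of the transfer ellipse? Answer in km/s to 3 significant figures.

v = 4.08 km/s

The Hohmann ellipse has a_t = (r₁ + r₂)/2 = 10410 km.
The periapsis of the transfer ellipse is at r = 4120 km.
Applying v² = μ(2/r − 1/a_t): v = 4.084 km/s.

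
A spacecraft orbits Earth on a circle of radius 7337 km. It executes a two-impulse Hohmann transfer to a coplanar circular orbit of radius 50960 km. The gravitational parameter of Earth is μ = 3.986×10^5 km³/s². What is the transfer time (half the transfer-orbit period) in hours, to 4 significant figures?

Semi-major axis of the transfer orbit: a_t = (7337 + 50960)/2 = 29148.5 km.
Transfer time t = π√(a_t³/μ) = π√((29148.5)³ / 3.986×10^5) = 24763 s.
Converting: 24763 s ÷ 3600 s/hour = 6.879 hours.

t = 6.879 hours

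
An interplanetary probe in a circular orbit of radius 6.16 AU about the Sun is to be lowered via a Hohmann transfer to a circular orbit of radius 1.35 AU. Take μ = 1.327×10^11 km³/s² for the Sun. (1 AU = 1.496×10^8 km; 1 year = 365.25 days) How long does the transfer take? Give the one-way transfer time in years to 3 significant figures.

In km: r₁ = 6.16 × 1.496×10^8 = 9.21536×10^8 km; r₂ = 1.35 × 1.496×10^8 = 2.0196×10^8 km.
The Hohmann ellipse has a_t = (r₁ + r₂)/2 = 5.61748×10^8 km.
By Kepler's third law the transfer-orbit period is T = 2π√(a_t³/μ), so t = T/2 = 1.148×10^8 s.
Converting: 1.148×10^8 s ÷ 3.15576×10^7 s/year (365.25 × 86400) = 3.64 years.

t = 3.64 years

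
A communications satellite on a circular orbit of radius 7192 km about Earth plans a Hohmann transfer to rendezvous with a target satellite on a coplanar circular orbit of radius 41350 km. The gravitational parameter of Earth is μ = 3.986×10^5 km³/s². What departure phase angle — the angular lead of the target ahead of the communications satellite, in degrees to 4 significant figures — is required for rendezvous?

φ = 99.05°

Semi-major axis of the transfer orbit: a_t = (7192 + 41350)/2 = 24271 km.
The half-period of the transfer ellipse is t = π√(a_t³/μ) = 18815.4 s.
The target's mean motion on its circular orbit is ω₂ = √(μ/r₂³) = 7.50854×10^-5 rad/s.
Angle swept by the target during transfer: ω₂·t = 1.4128 rad = 80.95°.
The communications satellite traverses 180° on the transfer ellipse, so the target must lead by 180° − 80.95° = 99.05°.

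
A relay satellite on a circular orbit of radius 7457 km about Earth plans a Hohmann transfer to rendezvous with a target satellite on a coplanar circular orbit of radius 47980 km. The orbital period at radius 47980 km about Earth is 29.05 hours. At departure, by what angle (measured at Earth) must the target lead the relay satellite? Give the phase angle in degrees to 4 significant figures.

φ = 101.0°

From Kepler's third law T² = 4π²r³/μ at r = 47980 km, T = 29.05 hours = 29.05 × 3600 s = 1.0458×10^5 s: μ = 4π²r³/T² = 3.98697×10^5 km³/s².
The Hohmann ellipse has a_t = (r₁ + r₂)/2 = 27718.5 km.
The half-period of the transfer ellipse is t = π√(a_t³/μ) = 22961 s.
The target's mean motion on its circular orbit is ω₂ = √(μ/r₂³) = 6.0080×10^-5 rad/s.
Angle swept by the target during transfer: ω₂·t = 1.3795 rad = 79.04°.
Arrival is 180° from departure on the ellipse, so φ = 180° − 79.04° = 101.0°.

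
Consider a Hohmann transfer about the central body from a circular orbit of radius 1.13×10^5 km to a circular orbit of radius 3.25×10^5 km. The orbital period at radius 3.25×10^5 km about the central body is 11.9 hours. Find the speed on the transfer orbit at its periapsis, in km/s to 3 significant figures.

From Kepler's third law T² = 4π²r³/μ at r = 3.25×10^5 km, T = 11.9 hours = 11.9 × 3600 s = 42840 s: μ = 4π²r³/T² = 7.38433×10^8 km³/s².
Semi-major axis of the transfer orbit: a_t = (1.130×10^5 + 3.250×10^5)/2 = 2.190×10^5 km.
The periapsis of the transfer ellipse is at r = 1.130×10^5 km.
From the vis-viva equation, v = √[μ(2/r − 1/a_t)] = 98.48 km/s.

v = 98.5 km/s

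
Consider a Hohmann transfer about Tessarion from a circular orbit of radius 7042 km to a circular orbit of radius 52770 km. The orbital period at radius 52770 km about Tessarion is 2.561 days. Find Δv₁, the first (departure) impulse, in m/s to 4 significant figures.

Δv₁ = 1347 m/s

From Kepler's third law T² = 4π²r³/μ at r = 52770 km, T = 2.561 days = 2.561 × 86400 s = 2.212704×10^5 s: μ = 4π²r³/T² = 1.18488×10^5 km³/s².
The Hohmann ellipse has a_t = (r₁ + r₂)/2 = 29906 km.
Circular speed at r = 7042 km: v_c = √(μ/r) = 4.102 km/s.
Transfer-orbit speed at the same r (vis-viva, a = a_t): v_t = √[μ(2/r − 1/a_t)] = 5.449 km/s.
Δv₁ = |v_t − v_c| = |5.449 − 4.102| = 1.347 km/s.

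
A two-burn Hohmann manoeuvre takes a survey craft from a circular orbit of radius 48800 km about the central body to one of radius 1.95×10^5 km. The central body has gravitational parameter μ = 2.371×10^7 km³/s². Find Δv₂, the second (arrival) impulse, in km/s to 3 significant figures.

Transfer-ellipse semi-major axis a_t = (r₁ + r₂)/2 = (48800 + 1.950×10^5)/2 = 1.219×10^5 km.
Circular speed at r = 1.950×10^5 km: v_c = √(μ/r) = 11.027 km/s.
Vis-viva on the transfer ellipse at r = 1.950×10^5 km gives v_t = √[μ(2/r − 1/a_t)] = 6.9768 km/s.
Δv₂ = |v_t − v_c| = |6.9768 − 11.027| = 4.050 km/s.

Δv₂ = 4.05 km/s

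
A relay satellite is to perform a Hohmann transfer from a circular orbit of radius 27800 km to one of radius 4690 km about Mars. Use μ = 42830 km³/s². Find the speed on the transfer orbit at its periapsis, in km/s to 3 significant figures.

v = 3.95 km/s

The Hohmann ellipse has a_t = (r₁ + r₂)/2 = 16245 km.
The periapsis of the transfer ellipse is at r = 4690 km.
Vis-viva: v = √[μ(2/r − 1/a_t)] = √[42830 × (2/4690 − 1/16245)] = 3.953 km/s.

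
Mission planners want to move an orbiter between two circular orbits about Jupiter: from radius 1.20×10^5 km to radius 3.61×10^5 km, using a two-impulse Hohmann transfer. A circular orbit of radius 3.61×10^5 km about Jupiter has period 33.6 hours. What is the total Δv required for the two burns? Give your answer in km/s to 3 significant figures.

From Kepler's third law T² = 4π²r³/μ at r = 3.61×10^5 km, T = 33.6 hours = 33.6 × 3600 s = 1.2096×10^5 s: μ = 4π²r³/T² = 1.26940×10^8 km³/s².
Transfer-ellipse semi-major axis a_t = (r₁ + r₂)/2 = (1.200×10^5 + 3.610×10^5)/2 = 2.405×10^5 km.
At r₁ the circular-orbit speed is v₁ = √(μ/r₁) = 32.52432 km/s.
On the transfer ellipse at r₁, vis-viva gives v_p = √[μ(2/r₁ − 1/a_t)] = 39.84780 km/s.
First burn Δv₁ = |v_p − v₁| = 7.323 km/s.
Circular speed at r₂: v₂ = √(μ/r₂) = 18.752 km/s.
Transfer-orbit speed at r₂: v_a = √[μ(2/r₂ − 1/a_t)] = 13.246 km/s.
Second burn Δv₂ = |v₂ − v_a| = 5.506 km/s.
Total Δv = Δv₁ + Δv₂ = 12.83 km/s.

Δv = 12.8 km/s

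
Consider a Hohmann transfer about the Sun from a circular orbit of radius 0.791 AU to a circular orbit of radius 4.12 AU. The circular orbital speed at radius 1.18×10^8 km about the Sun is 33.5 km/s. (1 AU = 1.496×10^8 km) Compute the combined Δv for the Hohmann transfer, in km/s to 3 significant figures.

Δv = 16.2 km/s

From the circular-orbit relation v² = μ/r at r = 1.18×10^8 km: μ = v²r = (33.5)² × 1.18×10^8 = 1.32426×10^11 km³/s².
In km: r₁ = 0.791 × 1.496×10^8 = 1.183336×10^8 km; r₂ = 4.12 × 1.496×10^8 = 6.16352×10^8 km.
The Hohmann ellipse has a_t = (r₁ + r₂)/2 = 3.673428×10^8 km.
Circular speed at r₁: v₁ = √(μ/r₁) = √(1.32426×10^11/1.183336×10^8) = 33.453 km/s.
Transfer-orbit speed at r₁ (v² = μ(2/r − 1/a)): v_p = √[μ(2/r₁ − 1/a_t)] = 43.332 km/s.
First burn Δv₁ = |v_p − v₁| = 9.879 km/s.
At r₂, v₂ = √(μ/r₂) = 14.658 km/s.
Transfer-orbit speed at r₂: v_a = √[μ(2/r₂ − 1/a_t)] = 8.3194 km/s.
Second burn Δv₂ = |v₂ − v_a| = 6.339 km/s.
Total Δv = Δv₁ + Δv₂ = 16.22 km/s.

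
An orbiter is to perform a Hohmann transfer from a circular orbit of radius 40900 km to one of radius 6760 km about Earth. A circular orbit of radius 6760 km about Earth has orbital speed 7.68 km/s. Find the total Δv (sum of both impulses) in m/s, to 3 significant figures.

Δv = 3840 m/s

From the circular-orbit relation v² = μ/r at r = 6760 km: μ = v²r = (7.68)² × 6760 = 3.98721×10^5 km³/s².
Semi-major axis of the transfer orbit: a_t = (40900 + 6760)/2 = 23830 km.
Circular speed at r₁: v₁ = √(μ/r₁) = √(3.98721×10^5/40900) = 3.1223 km/s.
On the transfer ellipse at r₁, v² = μ(2/r − 1/a) gives v_a = √[μ(2/r₁ − 1/a_t)] = 1.6630 km/s.
First burn Δv₁ = |v_a − v₁| = 1.4593 km/s.
At r₂, v₂ = √(μ/r₂) = 7.68000 km/s.
Transfer-orbit speed at r₂: v_p = √[μ(2/r₂ − 1/a_t)] = 10.0615 km/s.
Second burn Δv₂ = |v₂ − v_p| = 2.3815 km/s.
Total Δv = Δv₁ + Δv₂ = 3.841 km/s.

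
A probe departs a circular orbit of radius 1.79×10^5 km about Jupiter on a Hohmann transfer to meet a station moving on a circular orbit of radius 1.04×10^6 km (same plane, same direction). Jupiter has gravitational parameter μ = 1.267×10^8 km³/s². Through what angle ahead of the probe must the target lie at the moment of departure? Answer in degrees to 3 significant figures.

Semi-major axis of the transfer orbit: a_t = (1.790×10^5 + 1.040×10^6)/2 = 6.095×10^5 km.
Transfer time t = π√(a_t³/μ) = 1.3281×10^5 s.
Target angular speed ω₂ = √(μ/r₂³) = 1.0613×10^-5 rad/s.
Angle swept by the target during transfer: ω₂·t = 1.4095 rad = 80.76°.
Arrival is 180° from departure on the ellipse, so φ = 180° − 80.76° = 99.2°.

φ = 99.2°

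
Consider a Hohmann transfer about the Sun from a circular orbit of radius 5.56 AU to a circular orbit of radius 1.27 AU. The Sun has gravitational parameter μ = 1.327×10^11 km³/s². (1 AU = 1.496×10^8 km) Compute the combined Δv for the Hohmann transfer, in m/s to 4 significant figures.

Δv = 12220 m/s

In km: r₁ = 5.56 × 1.496×10^8 = 8.31776×10^8 km; r₂ = 1.27 × 1.496×10^8 = 1.89992×10^8 km.
Semi-major axis of the transfer orbit: a_t = (8.31776×10^8 + 1.89992×10^8)/2 = 5.10884×10^8 km.
Circular speed at r₁: v₁ = √(μ/r₁) = √(1.327×10^11/8.31776×10^8) = 12.631 km/s.
On the transfer ellipse at r₁, vis-viva gives v_a = √[μ(2/r₁ − 1/a_t)] = 7.7026 km/s.
First burn Δv₁ = |v_a − v₁| = 4.928 km/s.
Circular speed at r₂: v₂ = √(μ/r₂) = 26.428 km/s.
Transfer-orbit speed at r₂: v_p = √[μ(2/r₂ − 1/a_t)] = 33.722 km/s.
Second burn Δv₂ = |v₂ − v_p| = 7.294 km/s.
Δv = Δv₁ + Δv₂ = 4.928 + 7.294 = 12.22 km/s.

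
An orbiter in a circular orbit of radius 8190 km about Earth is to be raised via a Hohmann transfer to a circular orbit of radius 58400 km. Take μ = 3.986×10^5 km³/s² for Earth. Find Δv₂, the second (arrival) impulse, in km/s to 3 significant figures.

Semi-major axis of the transfer orbit: a_t = (8190 + 58400)/2 = 33295 km.
Circular speed at r = 58400 km: v_c = √(μ/r) = 2.613 km/s.
Vis-viva on the transfer ellipse at r = 58400 km gives v_t = √[μ(2/r − 1/a_t)] = 1.296 km/s.
Δv₂ = |v_t − v_c| = |1.296 − 2.613| = 1.317 km/s.

Δv₂ = 1.32 km/s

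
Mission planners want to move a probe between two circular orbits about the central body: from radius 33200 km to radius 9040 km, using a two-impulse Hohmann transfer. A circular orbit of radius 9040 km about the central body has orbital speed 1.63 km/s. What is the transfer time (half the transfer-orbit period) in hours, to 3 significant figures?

From the circular-orbit relation v² = μ/r at r = 9040 km: μ = v²r = (1.63)² × 9040 = 24018.4 km³/s².
Transfer-ellipse semi-major axis a_t = (r₁ + r₂)/2 = (33200 + 9040)/2 = 21120 km.
Transfer time t = π√(a_t³/μ) = π√((21120)³ / 24018.4) = 62220 s.
Converting: 62220 s ÷ 3600 s/hour = 17.3 hours.

t = 17.3 hours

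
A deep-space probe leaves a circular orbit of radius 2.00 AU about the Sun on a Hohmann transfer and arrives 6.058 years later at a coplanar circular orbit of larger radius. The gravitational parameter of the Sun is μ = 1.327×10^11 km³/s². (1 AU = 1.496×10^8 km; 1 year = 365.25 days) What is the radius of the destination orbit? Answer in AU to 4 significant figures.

In km: r₁ = 2.00 × 1.496×10^8 = 2.992×10^8 km.
Transfer time t = 6.058 years × 365.25 × 86400 s = 1.911759408×10^8 s, and t = π√(a_t³/μ).
So a_t = (μ t²/π²)^(1/3) = (1.327×10^11 × (1.911759408×10^8)² / π²)^(1/3) = 7.8913×10^8 km.
Since a_t = (r₁ + r₂)/2, r₂ = 2a_t − r₁ = 2×7.8913×10^8 − 2.992×10^8 = 1.27906×10^9 km.
In AU: r₂ = 1.27906×10^9 / 1.496×10^8 = 8.550 AU.

r₂ = 8.550 AU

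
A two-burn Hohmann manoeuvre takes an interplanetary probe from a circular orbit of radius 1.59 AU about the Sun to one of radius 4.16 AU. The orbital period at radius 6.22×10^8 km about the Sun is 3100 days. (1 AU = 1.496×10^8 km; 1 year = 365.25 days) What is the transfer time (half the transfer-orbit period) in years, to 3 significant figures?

t = 2.44 years

From Kepler's third law T² = 4π²r³/μ at r = 6.22×10^8 km, T = 3100 days = 3100 × 86400 s = 2.6784×10^8 s: μ = 4π²r³/T² = 1.32428×10^11 km³/s².
In km: r₁ = 1.59 × 1.496×10^8 = 2.37864×10^8 km; r₂ = 4.16 × 1.496×10^8 = 6.22336×10^8 km.
The Hohmann ellipse has a_t = (r₁ + r₂)/2 = 4.301×10^8 km.
By Kepler's third law the transfer-orbit period is T = 2π√(a_t³/μ), so t = T/2 = 7.700×10^7 s.
Converting: 7.700×10^7 s ÷ 3.15576×10^7 s/year (365.25 × 86400) = 2.44 years.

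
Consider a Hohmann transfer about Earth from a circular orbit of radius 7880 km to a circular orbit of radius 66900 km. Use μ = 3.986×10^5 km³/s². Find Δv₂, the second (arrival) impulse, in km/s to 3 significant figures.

Semi-major axis of the transfer orbit: a_t = (7880 + 66900)/2 = 37390 km.
On the circular orbit at r = 66900 km, v_c = √(μ/r) = 2.441 km/s.
Transfer-orbit speed at the same r (vis-viva, a = a_t): v_t = √[μ(2/r − 1/a_t)] = 1.121 km/s.
Δv₂ = |v_t − v_c| = |1.121 − 2.441| = 1.320 km/s.

Δv₂ = 1.32 km/s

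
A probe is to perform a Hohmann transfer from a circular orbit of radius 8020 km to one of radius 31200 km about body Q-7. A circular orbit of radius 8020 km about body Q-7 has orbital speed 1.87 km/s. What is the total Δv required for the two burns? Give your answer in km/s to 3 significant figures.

From the circular-orbit relation v² = μ/r at r = 8020 km: μ = v²r = (1.87)² × 8020 = 28045.1 km³/s².
The Hohmann ellipse has a_t = (r₁ + r₂)/2 = 19610 km.
At r₁ the circular-orbit speed is v₁ = √(μ/r₁) = 1.8700 km/s.
Transfer-orbit speed at r₁ (vis-viva): v_p = √[μ(2/r₁ − 1/a_t)] = 2.3587 km/s.
First burn Δv₁ = |v_p − v₁| = 0.4887 km/s.
Circular speed at r₂: v₂ = √(μ/r₂) = 0.9481 km/s.
Transfer-orbit speed at r₂: v_a = √[μ(2/r₂ − 1/a_t)] = 0.6063 km/s.
Second burn Δv₂ = |v₂ − v_a| = 0.3418 km/s.
Δv = Δv₁ + Δv₂ = 0.4887 + 0.3418 = 0.8305 km/s.

Δv = 0.831 km/s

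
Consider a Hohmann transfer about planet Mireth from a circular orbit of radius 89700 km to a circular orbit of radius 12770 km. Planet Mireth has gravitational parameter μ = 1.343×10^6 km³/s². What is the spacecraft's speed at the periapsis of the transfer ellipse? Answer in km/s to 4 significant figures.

Transfer-ellipse semi-major axis a_t = (r₁ + r₂)/2 = (89700 + 12770)/2 = 51235 km.
The periapsis of the transfer ellipse is at r = 12770 km.
From the vis-viva equation, v = √[μ(2/r − 1/a_t)] = 13.57 km/s.

v = 13.57 km/s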